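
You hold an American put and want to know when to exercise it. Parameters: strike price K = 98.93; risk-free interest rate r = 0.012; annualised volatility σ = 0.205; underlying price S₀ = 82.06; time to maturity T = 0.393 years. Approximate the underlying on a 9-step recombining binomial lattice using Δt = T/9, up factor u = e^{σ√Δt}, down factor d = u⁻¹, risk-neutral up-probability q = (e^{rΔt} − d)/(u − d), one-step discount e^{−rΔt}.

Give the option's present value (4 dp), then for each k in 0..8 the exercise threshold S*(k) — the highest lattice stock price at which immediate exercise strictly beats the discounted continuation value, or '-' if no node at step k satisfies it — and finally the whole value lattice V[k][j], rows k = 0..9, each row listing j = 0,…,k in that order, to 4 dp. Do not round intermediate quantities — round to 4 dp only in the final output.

price = 17.0378
boundary = - 78.6189 75.3222 78.6189 82.0600 78.6189 82.0600 85.6517 89.4005
tree:
17.0378
20.3111 13.7220
23.6078 16.9353 10.4636
26.7663 20.3111 13.5148 7.3669
29.7924 23.6078 16.8700 10.1118 4.5789
32.6916 26.7663 20.3111 13.3460 6.8283 2.2926
35.4692 29.7924 23.6078 16.8700 9.7708 3.8385 0.7205
38.1303 32.6916 26.7663 20.3111 13.2783 6.2085 1.4285 0.0000
40.6798 35.4692 29.7924 23.6078 16.8700 9.5295 2.8326 0.0000 0.0000
43.1225 38.1303 32.6916 26.7663 20.3111 13.2783 5.6165 0.0000 0.0000 0.0000

Δt=0.04367, u=1.04377, d=0.95807, q=0.49541, disc=e^(-rΔt)=0.99948
k=9 terminal: V=max(K-S,0) → 43.1225 38.1303 32.6916 26.7663 20.3111 13.2783 5.6165 0.0000 0.0000 0.0000
k=8: j=0 S=58.2502 intr=40.6798 cont=40.6280 V=40.6798[EX]; j=1 S=63.4608 intr=35.4692 cont=35.4173 V=35.4692[EX]; j=2 S=69.1376 intr=29.7924 cont=29.7406 V=29.7924[EX]; j=3 S=75.3222 intr=23.6078 cont=23.5560 V=23.6078[EX]; j=4 S=82.0600 intr=16.8700 cont=16.8182 V=16.8700[EX]; j=5 S=89.4005 intr=9.5295 cont=9.4776 V=9.5295[EX]; j=6 S=97.3977 intr=1.5323 cont=2.8326 V=2.8326[hold]; j=7 S=106.1102 intr=0.0000 cont=0.0000 V=0.0000[hold]; j=8 S=115.6021 intr=0.0000 cont=0.0000 V=0.0000[hold]  S*(8)=89.4005
k=7: j=0 S=60.7997 intr=38.1303 cont=38.0785 V=38.1303[EX]; j=1 S=66.2384 intr=32.6916 cont=32.6397 V=32.6916[EX]; j=2 S=72.1637 intr=26.7663 cont=26.7145 V=26.7663[EX]; j=3 S=78.6189 intr=20.3111 cont=20.2592 V=20.3111[EX]; j=4 S=85.6517 intr=13.2783 cont=13.2265 V=13.2783[EX]; j=5 S=93.3135 intr=5.6165 cont=6.2085 V=6.2085[hold]; j=6 S=101.6607 intr=0.0000 cont=1.4285 V=1.4285[hold]; j=7 S=110.7545 intr=0.0000 cont=0.0000 V=0.0000[hold]  S*(7)=85.6517
k=6: j=0 S=63.4608 intr=35.4692 cont=35.4173 V=35.4692[EX]; j=1 S=69.1376 intr=29.7924 cont=29.7406 V=29.7924[EX]; j=2 S=75.3222 intr=23.6078 cont=23.5560 V=23.6078[EX]; j=3 S=82.0600 intr=16.8700 cont=16.8182 V=16.8700[EX]; j=4 S=89.4005 intr=9.5295 cont=9.7708 V=9.7708[hold]; j=5 S=97.3977 intr=1.5323 cont=3.8385 V=3.8385[hold]; j=6 S=106.1102 intr=0.0000 cont=0.7205 V=0.7205[hold]  S*(6)=82.0600
k=5: j=0 S=66.2384 intr=32.6916 cont=32.6397 V=32.6916[EX]; j=1 S=72.1637 intr=26.7663 cont=26.7145 V=26.7663[EX]; j=2 S=78.6189 intr=20.3111 cont=20.2592 V=20.3111[EX]; j=3 S=85.6517 intr=13.2783 cont=13.3460 V=13.3460[hold]; j=4 S=93.3135 intr=5.6165 cont=6.8283 V=6.8283[hold]; j=5 S=101.6607 intr=0.0000 cont=2.2926 V=2.2926[hold]  S*(5)=78.6189
k=4: j=0 S=69.1376 intr=29.7924 cont=29.7406 V=29.7924[EX]; j=1 S=75.3222 intr=23.6078 cont=23.5560 V=23.6078[EX]; j=2 S=82.0600 intr=16.8700 cont=16.8517 V=16.8700[EX]; j=3 S=89.4005 intr=9.5295 cont=10.1118 V=10.1118[hold]; j=4 S=97.3977 intr=1.5323 cont=4.5789 V=4.5789[hold]  S*(4)=82.0600
k=3: j=0 S=72.1637 intr=26.7663 cont=26.7145 V=26.7663[EX]; j=1 S=78.6189 intr=20.3111 cont=20.2592 V=20.3111[EX]; j=2 S=85.6517 intr=13.2783 cont=13.5148 V=13.5148[hold]; j=3 S=93.3135 intr=5.6165 cont=7.3669 V=7.3669[hold]  S*(3)=78.6189
k=2: j=0 S=75.3222 intr=23.6078 cont=23.5560 V=23.6078[EX]; j=1 S=82.0600 intr=16.8700 cont=16.9353 V=16.9353[hold]; j=2 S=89.4005 intr=9.5295 cont=10.4636 V=10.4636[hold]  S*(2)=75.3222
k=1: j=0 S=78.6189 intr=20.3111 cont=20.2915 V=20.3111[EX]; j=1 S=85.6517 intr=13.2783 cont=13.7220 V=13.7220[hold]  S*(1)=78.6189
k=0: j=0 S=82.0600 intr=16.8700 cont=17.0378 V=17.0378[hold]  S*(0)=-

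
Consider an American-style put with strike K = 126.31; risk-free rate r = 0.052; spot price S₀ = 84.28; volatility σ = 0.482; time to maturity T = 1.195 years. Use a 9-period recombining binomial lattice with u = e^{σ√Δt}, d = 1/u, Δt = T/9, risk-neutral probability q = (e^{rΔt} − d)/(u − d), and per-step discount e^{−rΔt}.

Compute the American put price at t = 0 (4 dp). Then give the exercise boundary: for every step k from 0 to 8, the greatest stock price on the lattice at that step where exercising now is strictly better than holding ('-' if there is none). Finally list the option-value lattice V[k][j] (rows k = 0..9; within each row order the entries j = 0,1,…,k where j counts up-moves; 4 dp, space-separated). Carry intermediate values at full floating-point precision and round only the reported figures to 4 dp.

Δt=0.13278, u=1.19200, d=0.83892, q=0.47583, disc=e^(-rΔt)=0.99312
k=9 terminal: V=max(K-S,0) → 108.9627 101.6618 91.2881 76.5485 55.6054 25.8480 0.0000 0.0000 0.0000 0.0000
k=8: j=0 S=20.6780 intr=105.6320 cont=104.7629 V=105.6320[EX]; j=1 S=29.3807 intr=96.9293 cont=96.0602 V=96.9293[EX]; j=2 S=41.7461 intr=84.5639 cont=83.6948 V=84.5639[EX]; j=3 S=59.3158 intr=66.9942 cont=66.1251 V=66.9942[EX]; j=4 S=84.2800 intr=42.0300 cont=41.1609 V=42.0300[EX]; j=5 S=119.7509 intr=6.5591 cont=13.4556 V=13.4556[hold]; j=6 S=170.1503 intr=0.0000 cont=0.0000 V=0.0000[hold]; j=7 S=241.7614 intr=0.0000 cont=0.0000 V=0.0000[hold]; j=8 S=343.5114 intr=0.0000 cont=0.0000 V=0.0000[hold]  S*(8)=84.2800
k=7: j=0 S=24.6482 intr=101.6618 cont=100.7927 V=101.6618[EX]; j=1 S=35.0219 intr=91.2881 cont=90.4190 V=91.2881[EX]; j=2 S=49.7615 intr=76.5485 cont=75.6794 V=76.5485[EX]; j=3 S=70.7046 intr=55.6054 cont=54.7363 V=55.6054[EX]; j=4 S=100.4620 intr=25.8480 cont=28.2379 V=28.2379[hold]; j=5 S=142.7433 intr=0.0000 cont=7.0046 V=7.0046[hold]; j=6 S=202.8196 intr=0.0000 cont=0.0000 V=0.0000[hold]; j=7 S=288.1802 intr=0.0000 cont=0.0000 V=0.0000[hold]  S*(7)=70.7046
k=6: j=0 S=29.3807 intr=96.9293 cont=96.0602 V=96.9293[EX]; j=1 S=41.7461 intr=84.5639 cont=83.6948 V=84.5639[EX]; j=2 S=59.3158 intr=66.9942 cont=66.1251 V=66.9942[EX]; j=3 S=84.2800 intr=42.0300 cont=42.2902 V=42.2902[hold]; j=4 S=119.7509 intr=6.5591 cont=18.0097 V=18.0097[hold]; j=5 S=170.1503 intr=0.0000 cont=3.6463 V=3.6463[hold]; j=6 S=241.7614 intr=0.0000 cont=0.0000 V=0.0000[hold]  S*(6)=59.3158
k=5: j=0 S=35.0219 intr=91.2881 cont=90.4190 V=91.2881[EX]; j=1 S=49.7615 intr=76.5485 cont=75.6794 V=76.5485[EX]; j=2 S=70.7046 intr=55.6054 cont=54.8593 V=55.6054[EX]; j=3 S=100.4620 intr=25.8480 cont=30.5254 V=30.5254[hold]; j=4 S=142.7433 intr=0.0000 cont=11.0984 V=11.0984[hold]; j=5 S=202.8196 intr=0.0000 cont=1.8982 V=1.8982[hold]  S*(5)=70.7046
k=4: j=0 S=41.7461 intr=84.5639 cont=83.6948 V=84.5639[EX]; j=1 S=59.3158 intr=66.9942 cont=66.1251 V=66.9942[EX]; j=2 S=84.2800 intr=42.0300 cont=43.3712 V=43.3712[hold]; j=3 S=119.7509 intr=6.5591 cont=21.1351 V=21.1351[hold]; j=4 S=170.1503 intr=0.0000 cont=6.6744 V=6.6744[hold]  S*(4)=59.3158
k=3: j=0 S=49.7615 intr=76.5485 cont=75.6794 V=76.5485[EX]; j=1 S=70.7046 intr=55.6054 cont=55.3701 V=55.6054[EX]; j=2 S=100.4620 intr=25.8480 cont=32.5651 V=32.5651[hold]; j=3 S=142.7433 intr=0.0000 cont=14.1562 V=14.1562[hold]  S*(3)=70.7046
k=2: j=0 S=59.3158 intr=66.9942 cont=66.1251 V=66.9942[EX]; j=1 S=84.2800 intr=42.0300 cont=44.3350 V=44.3350[hold]; j=2 S=119.7509 intr=6.5591 cont=23.6419 V=23.6419[hold]  S*(2)=59.3158
k=1: j=0 S=70.7046 intr=55.6054 cont=55.8256 V=55.8256[hold]; j=1 S=100.4620 intr=25.8480 cont=34.2514 V=34.2514[hold]  S*(1)=-
k=0: j=0 S=84.2800 intr=42.0300 cont=45.2465 V=45.2465[hold]  S*(0)=-

price = 45.2465
boundary = - - 59.3158 70.7046 59.3158 70.7046 59.3158 70.7046 84.2800
tree:
45.2465
55.8256 34.2514
66.9942 44.3350 23.6419
76.5485 55.6054 32.5651 14.1562
84.5639 66.9942 43.3712 21.1351 6.6744
91.2881 76.5485 55.6054 30.5254 11.0984 1.8982
96.9293 84.5639 66.9942 42.2902 18.0097 3.6463 0.0000
101.6618 91.2881 76.5485 55.6054 28.2379 7.0046 0.0000 0.0000
105.6320 96.9293 84.5639 66.9942 42.0300 13.4556 0.0000 0.0000 0.0000
108.9627 101.6618 91.2881 76.5485 55.6054 25.8480 0.0000 0.0000 0.0000 0.0000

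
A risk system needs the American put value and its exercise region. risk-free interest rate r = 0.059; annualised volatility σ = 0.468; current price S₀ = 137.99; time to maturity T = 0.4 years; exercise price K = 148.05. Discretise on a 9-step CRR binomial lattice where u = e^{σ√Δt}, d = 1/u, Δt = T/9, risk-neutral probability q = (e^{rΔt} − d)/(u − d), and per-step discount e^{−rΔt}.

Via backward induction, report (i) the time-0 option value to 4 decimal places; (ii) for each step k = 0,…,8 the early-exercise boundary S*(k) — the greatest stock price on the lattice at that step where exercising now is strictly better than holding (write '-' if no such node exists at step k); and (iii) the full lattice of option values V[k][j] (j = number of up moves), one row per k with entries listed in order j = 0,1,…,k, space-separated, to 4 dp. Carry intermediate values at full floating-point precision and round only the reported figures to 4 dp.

params: Δt=0.04444 u=1.10369 d=0.90605 q=0.48864 e^(-rΔt)=0.99738
t_9 payoffs: 91.2683 78.8819 63.7935 45.4137 23.0244 0.0000 0.0000 0.0000 0.0000 0.0000
t_8: node(8,0) S=62.6696 payoff=85.3804 vs cont=84.9927 → 85.3804 [stop]  node(8,1) S=76.3404 payoff=71.7096 vs cont=71.3218 → 71.7096 [stop]  node(8,2) S=92.9934 payoff=55.0566 vs cont=54.6688 → 55.0566 [stop]  node(8,3) S=113.2791 payoff=34.7709 vs cont=34.3831 → 34.7709 [stop]  node(8,4) S=137.9900 payoff=10.0600 vs cont=11.7430 → 11.7430 [wait]  node(8,5) S=168.0913 payoff=0.0000 vs cont=0.0000 → 0.0000 [wait]  node(8,6) S=204.7590 payoff=0.0000 vs cont=0.0000 → 0.0000 [wait]  node(8,7) S=249.4253 payoff=0.0000 vs cont=0.0000 → 0.0000 [wait]  node(8,8) S=303.8353 payoff=0.0000 vs cont=0.0000 → 0.0000 [wait]  ⇒ S*(8)=113.2791
t_7: node(7,0) S=69.1681 payoff=78.8819 vs cont=78.4942 → 78.8819 [stop]  node(7,1) S=84.2565 payoff=63.7935 vs cont=63.4058 → 63.7935 [stop]  node(7,2) S=102.6363 payoff=45.4137 vs cont=45.0260 → 45.4137 [stop]  node(7,3) S=125.0256 payoff=23.0244 vs cont=23.4569 → 23.4569 [wait]  node(7,4) S=152.2988 payoff=0.0000 vs cont=5.9892 → 5.9892 [wait]  node(7,5) S=185.5214 payoff=0.0000 vs cont=0.0000 → 0.0000 [wait]  node(7,6) S=225.9913 payoff=0.0000 vs cont=0.0000 → 0.0000 [wait]  node(7,7) S=275.2893 payoff=0.0000 vs cont=0.0000 → 0.0000 [wait]  ⇒ S*(7)=102.6363
t_6: node(6,0) S=76.3404 payoff=71.7096 vs cont=71.3218 → 71.7096 [stop]  node(6,1) S=92.9934 payoff=55.0566 vs cont=54.6688 → 55.0566 [stop]  node(6,2) S=113.2791 payoff=34.7709 vs cont=34.5939 → 34.7709 [stop]  node(6,3) S=137.9900 payoff=10.0600 vs cont=14.8824 → 14.8824 [wait]  node(6,4) S=168.0913 payoff=0.0000 vs cont=3.0546 → 3.0546 [wait]  node(6,5) S=204.7590 payoff=0.0000 vs cont=0.0000 → 0.0000 [wait]  node(6,6) S=249.4253 payoff=0.0000 vs cont=0.0000 → 0.0000 [wait]  ⇒ S*(6)=113.2791
t_5: node(5,0) S=84.2565 payoff=63.7935 vs cont=63.4058 → 63.7935 [stop]  node(5,1) S=102.6363 payoff=45.4137 vs cont=45.0260 → 45.4137 [stop]  node(5,2) S=125.0256 payoff=23.0244 vs cont=24.9870 → 24.9870 [wait]  node(5,3) S=152.2988 payoff=0.0000 vs cont=9.0791 → 9.0791 [wait]  node(5,4) S=185.5214 payoff=0.0000 vs cont=1.5579 → 1.5579 [wait]  node(5,5) S=225.9913 payoff=0.0000 vs cont=0.0000 → 0.0000 [wait]  ⇒ S*(5)=102.6363
t_4: node(4,0) S=92.9934 payoff=55.0566 vs cont=54.6688 → 55.0566 [stop]  node(4,1) S=113.2791 payoff=34.7709 vs cont=35.3396 → 35.3396 [wait]  node(4,2) S=137.9900 payoff=10.0600 vs cont=17.1687 → 17.1687 [wait]  node(4,3) S=168.0913 payoff=0.0000 vs cont=5.3898 → 5.3898 [wait]  node(4,4) S=204.7590 payoff=0.0000 vs cont=0.7946 → 0.7946 [wait]  ⇒ S*(4)=92.9934
t_3: node(3,0) S=102.6363 payoff=45.4137 vs cont=45.3031 → 45.4137 [stop]  node(3,1) S=125.0256 payoff=23.0244 vs cont=26.3913 → 26.3913 [wait]  node(3,2) S=152.2988 payoff=0.0000 vs cont=11.3832 → 11.3832 [wait]  node(3,3) S=185.5214 payoff=0.0000 vs cont=3.1362 → 3.1362 [wait]  ⇒ S*(3)=102.6363
t_2: node(2,0) S=113.2791 payoff=34.7709 vs cont=36.0240 → 36.0240 [wait]  node(2,1) S=137.9900 payoff=10.0600 vs cont=19.0078 → 19.0078 [wait]  node(2,2) S=168.0913 payoff=0.0000 vs cont=7.3341 → 7.3341 [wait]  ⇒ S*(2)=-
t_1: node(1,0) S=125.0256 payoff=23.0244 vs cont=27.6367 → 27.6367 [wait]  node(1,1) S=152.2988 payoff=0.0000 vs cont=13.2688 → 13.2688 [wait]  ⇒ S*(1)=-
t_0: node(0,0) S=137.9900 payoff=10.0600 vs cont=20.5620 → 20.5620 [wait]  ⇒ S*(0)=-

price = 20.5620
boundary = - - - 102.6363 92.9934 102.6363 113.2791 102.6363 113.2791
tree:
20.5620
27.6367 13.2688
36.0240 19.0078 7.3341
45.4137 26.3913 11.3832 3.1362
55.0566 35.3396 17.1687 5.3898 0.7946
63.7935 45.4137 24.9870 9.0791 1.5579 0.0000
71.7096 55.0566 34.7709 14.8824 3.0546 0.0000 0.0000
78.8819 63.7935 45.4137 23.4569 5.9892 0.0000 0.0000 0.0000
85.3804 71.7096 55.0566 34.7709 11.7430 0.0000 0.0000 0.0000 0.0000
91.2683 78.8819 63.7935 45.4137 23.0244 0.0000 0.0000 0.0000 0.0000 0.0000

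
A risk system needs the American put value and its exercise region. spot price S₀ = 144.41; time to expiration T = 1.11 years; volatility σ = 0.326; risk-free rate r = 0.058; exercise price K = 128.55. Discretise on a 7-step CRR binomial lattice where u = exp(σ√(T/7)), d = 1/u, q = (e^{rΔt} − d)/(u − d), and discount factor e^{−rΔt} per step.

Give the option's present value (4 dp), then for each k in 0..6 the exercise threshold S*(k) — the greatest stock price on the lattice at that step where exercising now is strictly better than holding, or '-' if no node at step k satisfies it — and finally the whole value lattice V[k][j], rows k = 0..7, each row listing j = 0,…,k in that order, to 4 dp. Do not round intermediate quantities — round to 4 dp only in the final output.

Δt=0.15857, u=1.13862, d=0.87826, q=0.50308, disc=e^(-rΔt)=0.99085
k=7 terminal: V=max(K-S,0) → 70.3468 53.0922 30.7224 1.7210 0.0000 0.0000 0.0000 0.0000
k=6: j=0 S=66.2713 intr=62.2787 cont=61.1018 V=62.2787[EX]; j=1 S=85.9177 intr=42.6323 cont=41.4554 V=42.6323[EX]; j=2 S=111.3884 intr=17.1616 cont=15.9847 V=17.1616[EX]; j=3 S=144.4100 intr=0.0000 cont=0.8474 V=0.8474[hold]; j=4 S=187.2210 intr=0.0000 cont=0.0000 V=0.0000[hold]; j=5 S=242.7234 intr=0.0000 cont=0.0000 V=0.0000[hold]; j=6 S=314.6799 intr=0.0000 cont=0.0000 V=0.0000[hold]  S*(6)=111.3884
k=5: j=0 S=75.4578 intr=53.0922 cont=51.9153 V=53.0922[EX]; j=1 S=97.8276 intr=30.7224 cont=29.5455 V=30.7224[EX]; j=2 S=126.8290 intr=1.7210 cont=8.8723 V=8.8723[hold]; j=3 S=164.4280 intr=0.0000 cont=0.4172 V=0.4172[hold]; j=4 S=213.1734 intr=0.0000 cont=0.0000 V=0.0000[hold]; j=5 S=276.3696 intr=0.0000 cont=0.0000 V=0.0000[hold]  S*(5)=97.8276
k=4: j=0 S=85.9177 intr=42.6323 cont=41.4554 V=42.6323[EX]; j=1 S=111.3884 intr=17.1616 cont=19.5494 V=19.5494[hold]; j=2 S=144.4100 intr=0.0000 cont=4.5764 V=4.5764[hold]; j=3 S=187.2210 intr=0.0000 cont=0.2054 V=0.2054[hold]; j=4 S=242.7234 intr=0.0000 cont=0.0000 V=0.0000[hold]  S*(4)=85.9177
k=3: j=0 S=97.8276 intr=30.7224 cont=30.7358 V=30.7358[hold]; j=1 S=126.8290 intr=1.7210 cont=11.9068 V=11.9068[hold]; j=2 S=164.4280 intr=0.0000 cont=2.3557 V=2.3557[hold]; j=3 S=213.1734 intr=0.0000 cont=0.1011 V=0.1011[hold]  S*(3)=-
k=2: j=0 S=111.3884 intr=17.1616 cont=21.0687 V=21.0687[hold]; j=1 S=144.4100 intr=0.0000 cont=7.0368 V=7.0368[hold]; j=2 S=187.2210 intr=0.0000 cont=1.2103 V=1.2103[hold]  S*(2)=-
k=1: j=0 S=126.8290 intr=1.7210 cont=13.8813 V=13.8813[hold]; j=1 S=164.4280 intr=0.0000 cont=4.0680 V=4.0680[hold]  S*(1)=-
k=0: j=0 S=144.4100 intr=0.0000 cont=8.8626 V=8.8626[hold]  S*(0)=-

price = 8.8626
boundary = - - - - 85.9177 97.8276 111.3884
tree:
8.8626
13.8813 4.0680
21.0687 7.0368 1.2103
30.7358 11.9068 2.3557 0.1011
42.6323 19.5494 4.5764 0.2054 0.0000
53.0922 30.7224 8.8723 0.4172 0.0000 0.0000
62.2787 42.6323 17.1616 0.8474 0.0000 0.0000 0.0000
70.3468 53.0922 30.7224 1.7210 0.0000 0.0000 0.0000 0.0000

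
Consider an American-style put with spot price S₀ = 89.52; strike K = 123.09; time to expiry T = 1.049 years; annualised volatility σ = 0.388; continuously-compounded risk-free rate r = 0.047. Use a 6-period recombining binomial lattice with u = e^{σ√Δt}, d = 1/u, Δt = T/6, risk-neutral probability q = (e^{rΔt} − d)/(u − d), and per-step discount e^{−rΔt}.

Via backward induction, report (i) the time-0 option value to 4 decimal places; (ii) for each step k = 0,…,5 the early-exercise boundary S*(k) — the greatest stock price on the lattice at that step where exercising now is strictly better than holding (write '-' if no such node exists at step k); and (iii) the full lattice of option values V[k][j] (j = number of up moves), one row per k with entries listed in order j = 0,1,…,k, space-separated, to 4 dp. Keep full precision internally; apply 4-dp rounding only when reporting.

params: Δt=0.17483 u=1.17614 d=0.85024 q=0.48485 e^(-rΔt)=0.99182
t_6 payoffs: 89.2700 76.3068 58.3750 33.5700 0.0000 0.0000 0.0000
t_5: node(5,0) S=39.7770 payoff=83.3130 vs cont=82.3057 → 83.3130 [stop]  node(5,1) S=55.0234 payoff=68.0666 vs cont=67.0593 → 68.0666 [stop]  node(5,2) S=76.1136 payoff=46.9764 vs cont=45.9691 → 46.9764 [stop]  node(5,3) S=105.2877 payoff=17.8023 vs cont=17.1521 → 17.8023 [stop]  node(5,4) S=145.6441 payoff=0.0000 vs cont=0.0000 → 0.0000 [wait]  node(5,5) S=201.4690 payoff=0.0000 vs cont=0.0000 → 0.0000 [wait]  ⇒ S*(5)=105.2877
t_4: node(4,0) S=46.7832 payoff=76.3068 vs cont=75.2995 → 76.3068 [stop]  node(4,1) S=64.7150 payoff=58.3750 vs cont=57.3677 → 58.3750 [stop]  node(4,2) S=89.5200 payoff=33.5700 vs cont=32.5627 → 33.5700 [stop]  node(4,3) S=123.8327 payoff=0.0000 vs cont=9.0958 → 9.0958 [wait]  node(4,4) S=171.2974 payoff=0.0000 vs cont=0.0000 → 0.0000 [wait]  ⇒ S*(4)=89.5200
t_3: node(3,0) S=55.0234 payoff=68.0666 vs cont=67.0593 → 68.0666 [stop]  node(3,1) S=76.1136 payoff=46.9764 vs cont=45.9691 → 46.9764 [stop]  node(3,2) S=105.2877 payoff=17.8023 vs cont=21.5261 → 21.5261 [wait]  node(3,3) S=145.6441 payoff=0.0000 vs cont=4.6474 → 4.6474 [wait]  ⇒ S*(3)=76.1136
t_2: node(2,0) S=64.7150 payoff=58.3750 vs cont=57.3677 → 58.3750 [stop]  node(2,1) S=89.5200 payoff=33.5700 vs cont=34.3534 → 34.3534 [wait]  node(2,2) S=123.8327 payoff=0.0000 vs cont=13.2333 → 13.2333 [wait]  ⇒ S*(2)=64.7150
t_1: node(1,0) S=76.1136 payoff=46.9764 vs cont=46.3458 → 46.9764 [stop]  node(1,1) S=105.2877 payoff=17.8023 vs cont=23.9160 → 23.9160 [wait]  ⇒ S*(1)=76.1136
t_0: node(0,0) S=89.5200 payoff=33.5700 vs cont=35.5027 → 35.5027 [wait]  ⇒ S*(0)=-

price = 35.5027
boundary = - 76.1136 64.7150 76.1136 89.5200 105.2877
tree:
35.5027
46.9764 23.9160
58.3750 34.3534 13.2333
68.0666 46.9764 21.5261 4.6474
76.3068 58.3750 33.5700 9.0958 0.0000
83.3130 68.0666 46.9764 17.8023 0.0000 0.0000
89.2700 76.3068 58.3750 33.5700 0.0000 0.0000 0.0000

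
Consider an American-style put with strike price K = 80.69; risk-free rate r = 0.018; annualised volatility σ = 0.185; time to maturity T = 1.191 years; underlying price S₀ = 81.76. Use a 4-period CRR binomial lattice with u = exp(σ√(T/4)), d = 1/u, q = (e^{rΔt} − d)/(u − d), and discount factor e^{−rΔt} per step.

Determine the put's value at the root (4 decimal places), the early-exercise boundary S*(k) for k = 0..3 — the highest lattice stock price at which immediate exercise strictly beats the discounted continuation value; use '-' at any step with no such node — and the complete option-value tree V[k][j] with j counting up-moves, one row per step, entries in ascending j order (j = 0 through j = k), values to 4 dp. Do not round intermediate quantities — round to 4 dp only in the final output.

params: Δt=0.29775 u=1.10622 d=0.90398 q=0.50136 e^(-rΔt)=0.99465
t_4 payoffs: 26.0921 13.8774 0.0000 0.0000 0.0000
t_3: node(3,0) S=60.3973 payoff=20.2927 vs cont=19.8614 → 20.2927 [stop]  node(3,1) S=73.9094 payoff=6.7806 vs cont=6.8829 → 6.8829 [wait]  node(3,2) S=90.4445 payoff=0.0000 vs cont=0.0000 → 0.0000 [wait]  node(3,3) S=110.6788 payoff=0.0000 vs cont=0.0000 → 0.0000 [wait]  ⇒ S*(3)=60.3973
t_2: node(2,0) S=66.8126 payoff=13.8774 vs cont=13.4971 → 13.8774 [stop]  node(2,1) S=81.7600 payoff=0.0000 vs cont=3.4138 → 3.4138 [wait]  node(2,2) S=100.0514 payoff=0.0000 vs cont=0.0000 → 0.0000 [wait]  ⇒ S*(2)=66.8126
t_1: node(1,0) S=73.9094 payoff=6.7806 vs cont=8.5852 → 8.5852 [wait]  node(1,1) S=90.4445 payoff=0.0000 vs cont=1.6931 → 1.6931 [wait]  ⇒ S*(1)=-
t_0: node(0,0) S=81.7600 payoff=0.0000 vs cont=5.1024 → 5.1024 [wait]  ⇒ S*(0)=-

price = 5.1024
boundary = - - 66.8126 60.3973
tree:
5.1024
8.5852 1.6931
13.8774 3.4138 0.0000
20.2927 6.8829 0.0000 0.0000
26.0921 13.8774 0.0000 0.0000 0.0000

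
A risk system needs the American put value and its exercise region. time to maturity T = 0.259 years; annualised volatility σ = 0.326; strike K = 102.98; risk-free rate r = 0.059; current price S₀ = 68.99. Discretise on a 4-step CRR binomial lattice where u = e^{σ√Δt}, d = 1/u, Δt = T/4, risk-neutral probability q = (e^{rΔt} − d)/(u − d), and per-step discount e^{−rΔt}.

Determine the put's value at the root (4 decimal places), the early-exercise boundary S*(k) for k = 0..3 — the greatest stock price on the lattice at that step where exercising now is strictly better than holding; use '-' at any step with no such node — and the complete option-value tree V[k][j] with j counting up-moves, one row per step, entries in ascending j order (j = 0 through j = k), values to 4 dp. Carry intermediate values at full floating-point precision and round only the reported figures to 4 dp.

Δt=0.06475  u=1.08649  d=0.92039  q=0.50232  discount=0.99619
step 4 (expiry): payoffs max(K−S,0) = 53.4714 44.5369 33.9900 21.5397 6.8427
step 3: (k=3,j=0): S=53.7906, (K−S)⁺=49.1894, hold=48.7967 ⇒ V=49.1894 exercise | (k=3,j=1): S=63.4979, (K−S)⁺=39.4821, hold=39.0894 ⇒ V=39.4821 exercise | (k=3,j=2): S=74.9571, (K−S)⁺=28.0229, hold=27.6303 ⇒ V=28.0229 exercise | (k=3,j=3): S=88.4842, (K−S)⁺=14.4958, hold=14.1032 ⇒ V=14.4958 exercise  boundary S*=88.4842
step 2: (k=2,j=0): S=58.4431, (K−S)⁺=44.5369, hold=44.1442 ⇒ V=44.5369 exercise | (k=2,j=1): S=68.9900, (K−S)⁺=33.9900, hold=33.5973 ⇒ V=33.9900 exercise | (k=2,j=2): S=81.4403, (K−S)⁺=21.5397, hold=21.1471 ⇒ V=21.5397 exercise  boundary S*=81.4403
step 1: (k=1,j=0): S=63.4979, (K−S)⁺=39.4821, hold=39.0894 ⇒ V=39.4821 exercise | (k=1,j=1): S=74.9571, (K−S)⁺=28.0229, hold=27.6303 ⇒ V=28.0229 exercise  boundary S*=74.9571
step 0: (k=0,j=0): S=68.9900, (K−S)⁺=33.9900, hold=33.5973 ⇒ V=33.9900 exercise  boundary S*=68.9900

price = 33.9900
boundary = 68.9900 74.9571 81.4403 88.4842
tree:
33.9900
39.4821 28.0229
44.5369 33.9900 21.5397
49.1894 39.4821 28.0229 14.4958
53.4714 44.5369 33.9900 21.5397 6.8427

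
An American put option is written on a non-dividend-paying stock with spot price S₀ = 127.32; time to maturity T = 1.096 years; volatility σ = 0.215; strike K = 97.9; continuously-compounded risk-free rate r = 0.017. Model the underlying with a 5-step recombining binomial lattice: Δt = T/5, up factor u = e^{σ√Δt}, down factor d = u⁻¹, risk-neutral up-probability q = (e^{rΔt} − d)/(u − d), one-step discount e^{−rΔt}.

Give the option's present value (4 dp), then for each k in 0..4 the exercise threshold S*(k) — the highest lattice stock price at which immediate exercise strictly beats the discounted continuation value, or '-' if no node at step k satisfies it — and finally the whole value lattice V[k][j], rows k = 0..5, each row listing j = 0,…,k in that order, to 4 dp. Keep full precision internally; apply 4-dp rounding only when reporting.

price = 1.3101
boundary = - - - - 85.1200
tree:
1.3101
2.3575 0.2444
4.1991 0.4842 0.0000
7.3849 0.9594 0.0000 0.0000
12.7800 1.9007 0.0000 0.0000 0.0000
20.9311 3.7657 0.0000 0.0000 0.0000 0.0000

Δt=0.21920, u=1.10590, d=0.90424, q=0.49337, disc=e^(-rΔt)=0.99628
k=5 terminal: V=max(K-S,0) → 20.9311 3.7657 0.0000 0.0000 0.0000 0.0000
k=4: j=0 S=85.1200 intr=12.7800 cont=12.4159 V=12.7800[EX]; j=1 S=104.1032 intr=0.0000 cont=1.9007 V=1.9007[hold]; j=2 S=127.3200 intr=0.0000 cont=0.0000 V=0.0000[hold]; j=3 S=155.7145 intr=0.0000 cont=0.0000 V=0.0000[hold]; j=4 S=190.4415 intr=0.0000 cont=0.0000 V=0.0000[hold]  S*(4)=85.1200
k=3: j=0 S=94.1343 intr=3.7657 cont=7.3849 V=7.3849[hold]; j=1 S=115.1278 intr=0.0000 cont=0.9594 V=0.9594[hold]; j=2 S=140.8033 intr=0.0000 cont=0.0000 V=0.0000[hold]; j=3 S=172.2049 intr=0.0000 cont=0.0000 V=0.0000[hold]  S*(3)=-
k=2: j=0 S=104.1032 intr=0.0000 cont=4.1991 V=4.1991[hold]; j=1 S=127.3200 intr=0.0000 cont=0.4842 V=0.4842[hold]; j=2 S=155.7145 intr=0.0000 cont=0.0000 V=0.0000[hold]  S*(2)=-
k=1: j=0 S=115.1278 intr=0.0000 cont=2.3575 V=2.3575[hold]; j=1 S=140.8033 intr=0.0000 cont=0.2444 V=0.2444[hold]  S*(1)=-
k=0: j=0 S=127.3200 intr=0.0000 cont=1.3101 V=1.3101[hold]  S*(0)=-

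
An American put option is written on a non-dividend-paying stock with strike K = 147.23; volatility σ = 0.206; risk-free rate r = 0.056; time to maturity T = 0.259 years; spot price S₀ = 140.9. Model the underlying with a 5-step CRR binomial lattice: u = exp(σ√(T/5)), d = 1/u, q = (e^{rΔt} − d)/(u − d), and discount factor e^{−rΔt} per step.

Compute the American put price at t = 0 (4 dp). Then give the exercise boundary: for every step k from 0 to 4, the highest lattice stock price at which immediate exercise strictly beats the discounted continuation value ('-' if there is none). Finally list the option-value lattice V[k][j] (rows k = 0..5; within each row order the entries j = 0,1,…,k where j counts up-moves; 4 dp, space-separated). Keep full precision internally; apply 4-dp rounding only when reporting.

Δt=0.05180  u=1.04800  d=0.95420  q=0.51925  discount=0.99710
step 5 (expiry): payoffs max(K−S,0) = 35.7744 24.8176 12.7836 0.0000 0.0000 0.0000
step 4: (k=4,j=0): S=116.8056, (K−S)⁺=30.4244, hold=29.9979 ⇒ V=30.4244 exercise | (k=4,j=1): S=128.2884, (K−S)⁺=18.9416, hold=18.5151 ⇒ V=18.9416 exercise | (k=4,j=2): S=140.9000, (K−S)⁺=6.3300, hold=6.1279 ⇒ V=6.3300 exercise | (k=4,j=3): S=154.7514, (K−S)⁺=0.0000, hold=0.0000 ⇒ V=0.0000 continue | (k=4,j=4): S=169.9645, (K−S)⁺=0.0000, hold=0.0000 ⇒ V=0.0000 continue  boundary S*=140.9000
step 3: (k=3,j=0): S=122.4124, (K−S)⁺=24.8176, hold=24.3911 ⇒ V=24.8176 exercise | (k=3,j=1): S=134.4464, (K−S)⁺=12.7836, hold=12.3571 ⇒ V=12.7836 exercise | (k=3,j=2): S=147.6634, (K−S)⁺=0.0000, hold=3.0343 ⇒ V=3.0343 continue | (k=3,j=3): S=162.1797, (K−S)⁺=0.0000, hold=0.0000 ⇒ V=0.0000 continue  boundary S*=134.4464
step 2: (k=2,j=0): S=128.2884, (K−S)⁺=18.9416, hold=18.5151 ⇒ V=18.9416 exercise | (k=2,j=1): S=140.9000, (K−S)⁺=6.3300, hold=7.6989 ⇒ V=7.6989 continue | (k=2,j=2): S=154.7514, (K−S)⁺=0.0000, hold=1.4545 ⇒ V=1.4545 continue  boundary S*=128.2884
step 1: (k=1,j=0): S=134.4464, (K−S)⁺=12.7836, hold=13.0659 ⇒ V=13.0659 continue | (k=1,j=1): S=147.6634, (K−S)⁺=0.0000, hold=4.4436 ⇒ V=4.4436 continue  boundary S*=-
step 0: (k=0,j=0): S=140.9000, (K−S)⁺=6.3300, hold=8.5639 ⇒ V=8.5639 continue  boundary S*=-

price = 8.5639
boundary = - - 128.2884 134.4464 140.9000
tree:
8.5639
13.0659 4.4436
18.9416 7.6989 1.4545
24.8176 12.7836 3.0343 0.0000
30.4244 18.9416 6.3300 0.0000 0.0000
35.7744 24.8176 12.7836 0.0000 0.0000 0.0000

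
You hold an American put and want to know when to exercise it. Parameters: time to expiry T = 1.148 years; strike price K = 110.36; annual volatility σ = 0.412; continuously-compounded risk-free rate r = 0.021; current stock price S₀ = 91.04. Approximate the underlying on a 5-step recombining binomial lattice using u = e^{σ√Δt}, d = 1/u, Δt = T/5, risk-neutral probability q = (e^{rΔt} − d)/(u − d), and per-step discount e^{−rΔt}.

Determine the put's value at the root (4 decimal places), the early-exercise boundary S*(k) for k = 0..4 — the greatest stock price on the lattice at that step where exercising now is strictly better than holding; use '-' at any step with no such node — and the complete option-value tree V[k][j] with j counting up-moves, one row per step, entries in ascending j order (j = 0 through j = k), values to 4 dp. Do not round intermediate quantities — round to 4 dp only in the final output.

price = 26.8938
boundary = - - 61.3421 74.7301 91.0400
tree:
26.8938
37.1631 15.2624
49.0179 23.7998 5.5185
60.0074 35.6299 10.3256 0.0000
69.0281 49.0179 19.3200 0.0000 0.0000
76.4328 60.0074 35.6299 0.0000 0.0000 0.0000

params: Δt=0.22960 u=1.21825 d=0.82085 q=0.46297 e^(-rΔt)=0.99519
t_5 payoffs: 76.4328 60.0074 35.6299 0.0000 0.0000 0.0000
t_4: node(4,0) S=41.3319 payoff=69.0281 vs cont=68.4973 → 69.0281 [stop]  node(4,1) S=61.3421 payoff=49.0179 vs cont=48.4871 → 49.0179 [stop]  node(4,2) S=91.0400 payoff=19.3200 vs cont=19.0424 → 19.3200 [stop]  node(4,3) S=135.1157 payoff=0.0000 vs cont=0.0000 → 0.0000 [wait]  node(4,4) S=200.5301 payoff=0.0000 vs cont=0.0000 → 0.0000 [wait]  ⇒ S*(4)=91.0400
t_3: node(3,0) S=50.3526 payoff=60.0074 vs cont=59.4766 → 60.0074 [stop]  node(3,1) S=74.7301 payoff=35.6299 vs cont=35.0991 → 35.6299 [stop]  node(3,2) S=110.9096 payoff=0.0000 vs cont=10.3256 → 10.3256 [wait]  node(3,3) S=164.6049 payoff=0.0000 vs cont=0.0000 → 0.0000 [wait]  ⇒ S*(3)=74.7301
t_2: node(2,0) S=61.3421 payoff=49.0179 vs cont=48.4871 → 49.0179 [stop]  node(2,1) S=91.0400 payoff=19.3200 vs cont=23.7998 → 23.7998 [wait]  node(2,2) S=135.1157 payoff=0.0000 vs cont=5.5185 → 5.5185 [wait]  ⇒ S*(2)=61.3421
t_1: node(1,0) S=74.7301 payoff=35.6299 vs cont=37.1631 → 37.1631 [wait]  node(1,1) S=110.9096 payoff=0.0000 vs cont=15.2624 → 15.2624 [wait]  ⇒ S*(1)=-
t_0: node(0,0) S=91.0400 payoff=19.3200 vs cont=26.8938 → 26.8938 [wait]  ⇒ S*(0)=-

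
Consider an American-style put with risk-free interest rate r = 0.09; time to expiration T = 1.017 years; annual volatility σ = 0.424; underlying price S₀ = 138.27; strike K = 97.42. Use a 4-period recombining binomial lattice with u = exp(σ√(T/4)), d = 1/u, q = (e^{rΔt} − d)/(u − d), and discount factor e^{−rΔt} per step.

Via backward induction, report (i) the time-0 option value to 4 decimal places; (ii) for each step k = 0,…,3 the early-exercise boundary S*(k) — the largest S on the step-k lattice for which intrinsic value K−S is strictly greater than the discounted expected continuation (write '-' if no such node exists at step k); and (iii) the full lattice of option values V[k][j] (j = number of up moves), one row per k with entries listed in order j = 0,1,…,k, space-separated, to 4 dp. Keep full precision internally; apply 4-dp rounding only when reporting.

price = 4.1035
boundary = - - - 72.8079
tree:
4.1035
7.5588 0.8445
13.7493 1.7298 0.0000
24.6121 3.5430 0.0000 0.0000
38.6265 7.2570 0.0000 0.0000 0.0000

Δt=0.25425  u=1.23837  d=0.80751  q=0.50048  discount=0.97738
step 4 (expiry): payoffs max(K−S,0) = 38.6265 7.2570 0.0000 0.0000 0.0000
step 3: (k=3,j=0): S=72.8079, (K−S)⁺=24.6121, hold=22.4082 ⇒ V=24.6121 exercise | (k=3,j=1): S=111.6550, (K−S)⁺=0.0000, hold=3.5430 ⇒ V=3.5430 continue | (k=3,j=2): S=171.2291, (K−S)⁺=0.0000, hold=0.0000 ⇒ V=0.0000 continue | (k=3,j=3): S=262.5894, (K−S)⁺=0.0000, hold=0.0000 ⇒ V=0.0000 continue  boundary S*=72.8079
step 2: (k=2,j=0): S=90.1630, (K−S)⁺=7.2570, hold=13.7493 ⇒ V=13.7493 continue | (k=2,j=1): S=138.2700, (K−S)⁺=0.0000, hold=1.7298 ⇒ V=1.7298 continue | (k=2,j=2): S=212.0447, (K−S)⁺=0.0000, hold=0.0000 ⇒ V=0.0000 continue  boundary S*=-
step 1: (k=1,j=0): S=111.6550, (K−S)⁺=0.0000, hold=7.5588 ⇒ V=7.5588 continue | (k=1,j=1): S=171.2291, (K−S)⁺=0.0000, hold=0.8445 ⇒ V=0.8445 continue  boundary S*=-
step 0: (k=0,j=0): S=138.2700, (K−S)⁺=0.0000, hold=4.1035 ⇒ V=4.1035 continue  boundary S*=-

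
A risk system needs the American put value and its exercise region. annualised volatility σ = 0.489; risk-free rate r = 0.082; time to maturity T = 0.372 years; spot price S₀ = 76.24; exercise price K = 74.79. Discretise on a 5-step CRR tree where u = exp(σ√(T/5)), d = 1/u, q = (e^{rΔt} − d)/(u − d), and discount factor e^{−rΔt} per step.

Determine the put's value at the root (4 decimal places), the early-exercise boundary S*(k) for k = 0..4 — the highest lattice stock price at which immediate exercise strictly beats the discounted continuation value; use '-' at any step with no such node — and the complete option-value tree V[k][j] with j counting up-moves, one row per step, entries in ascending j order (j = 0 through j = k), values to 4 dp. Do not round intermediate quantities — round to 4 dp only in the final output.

price = 7.7166
boundary = - - - 51.0978 58.3888
tree:
7.7166
11.6812 3.6797
17.0377 6.2426 1.0537
23.6922 10.3128 2.0770 0.0000
30.0727 16.4012 4.0941 0.0000 0.0000
35.6565 23.6922 8.0700 0.0000 0.0000 0.0000

Δt=0.07440  u=1.14269  d=0.87513  q=0.48958  discount=0.99392
step 5 (expiry): payoffs max(K−S,0) = 35.6565 23.6922 8.0700 0.0000 0.0000 0.0000
step 4: (k=4,j=0): S=44.7173, (K−S)⁺=30.0727, hold=29.6178 ⇒ V=30.0727 exercise | (k=4,j=1): S=58.3888, (K−S)⁺=16.4012, hold=15.9463 ⇒ V=16.4012 exercise | (k=4,j=2): S=76.2400, (K−S)⁺=0.0000, hold=4.0941 ⇒ V=4.0941 continue | (k=4,j=3): S=99.5489, (K−S)⁺=0.0000, hold=0.0000 ⇒ V=0.0000 continue | (k=4,j=4): S=129.9841, (K−S)⁺=0.0000, hold=0.0000 ⇒ V=0.0000 continue  boundary S*=58.3888
step 3: (k=3,j=0): S=51.0978, (K−S)⁺=23.6922, hold=23.2373 ⇒ V=23.6922 exercise | (k=3,j=1): S=66.7200, (K−S)⁺=8.0700, hold=10.3128 ⇒ V=10.3128 continue | (k=3,j=2): S=87.1184, (K−S)⁺=0.0000, hold=2.0770 ⇒ V=2.0770 continue | (k=3,j=3): S=113.7531, (K−S)⁺=0.0000, hold=0.0000 ⇒ V=0.0000 continue  boundary S*=51.0978
step 2: (k=2,j=0): S=58.3888, (K−S)⁺=16.4012, hold=17.0377 ⇒ V=17.0377 continue | (k=2,j=1): S=76.2400, (K−S)⁺=0.0000, hold=6.2426 ⇒ V=6.2426 continue | (k=2,j=2): S=99.5489, (K−S)⁺=0.0000, hold=1.0537 ⇒ V=1.0537 continue  boundary S*=-
step 1: (k=1,j=0): S=66.7200, (K−S)⁺=8.0700, hold=11.6812 ⇒ V=11.6812 continue | (k=1,j=1): S=87.1184, (K−S)⁺=0.0000, hold=3.6797 ⇒ V=3.6797 continue  boundary S*=-
step 0: (k=0,j=0): S=76.2400, (K−S)⁺=0.0000, hold=7.7166 ⇒ V=7.7166 continue  boundary S*=-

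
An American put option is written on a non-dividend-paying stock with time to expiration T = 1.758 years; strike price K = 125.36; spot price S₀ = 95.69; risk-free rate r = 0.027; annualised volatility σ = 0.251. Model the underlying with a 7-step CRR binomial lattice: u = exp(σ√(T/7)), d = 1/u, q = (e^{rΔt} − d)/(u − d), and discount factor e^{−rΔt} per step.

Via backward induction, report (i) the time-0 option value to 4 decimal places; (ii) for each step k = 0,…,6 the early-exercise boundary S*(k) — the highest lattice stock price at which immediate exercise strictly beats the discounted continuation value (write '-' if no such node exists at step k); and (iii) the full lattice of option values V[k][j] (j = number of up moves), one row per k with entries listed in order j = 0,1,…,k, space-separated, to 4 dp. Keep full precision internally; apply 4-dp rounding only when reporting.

Δt=0.25114, u=1.13404, d=0.88180, q=0.49557, disc=e^(-rΔt)=0.99324
k=7 terminal: V=max(K-S,0) → 85.6895 74.3419 59.7483 40.9803 16.8437 0.0000 0.0000 0.0000
k=6: j=0 S=44.9879 intr=80.3721 cont=79.5249 V=80.3721[EX]; j=1 S=57.8566 intr=67.5034 cont=66.6562 V=67.5034[EX]; j=2 S=74.4063 intr=50.9537 cont=50.1065 V=50.9537[EX]; j=3 S=95.6900 intr=29.6700 cont=28.8228 V=29.6700[EX]; j=4 S=123.0618 intr=2.2982 cont=8.4391 V=8.4391[hold]; j=5 S=158.2633 intr=0.0000 cont=0.0000 V=0.0000[hold]; j=6 S=203.5340 intr=0.0000 cont=0.0000 V=0.0000[hold]  S*(6)=95.6900
k=5: j=0 S=51.0181 intr=74.3419 cont=73.4947 V=74.3419[EX]; j=1 S=65.6117 intr=59.7483 cont=58.9011 V=59.7483[EX]; j=2 S=84.3797 intr=40.9803 cont=40.1331 V=40.9803[EX]; j=3 S=108.5163 intr=16.8437 cont=19.0192 V=19.0192[hold]; j=4 S=139.5570 intr=0.0000 cont=4.2282 V=4.2282[hold]; j=5 S=179.4769 intr=0.0000 cont=0.0000 V=0.0000[hold]  S*(5)=84.3797
k=4: j=0 S=57.8566 intr=67.5034 cont=66.6562 V=67.5034[EX]; j=1 S=74.4063 intr=50.9537 cont=50.1065 V=50.9537[EX]; j=2 S=95.6900 intr=29.6700 cont=29.8937 V=29.8937[hold]; j=3 S=123.0618 intr=2.2982 cont=11.6102 V=11.6102[hold]; j=4 S=158.2633 intr=0.0000 cont=2.1184 V=2.1184[hold]  S*(4)=74.4063
k=3: j=0 S=65.6117 intr=59.7483 cont=58.9011 V=59.7483[EX]; j=1 S=84.3797 intr=40.9803 cont=40.2432 V=40.9803[EX]; j=2 S=108.5163 intr=16.8437 cont=20.6922 V=20.6922[hold]; j=3 S=139.5570 intr=0.0000 cont=6.8597 V=6.8597[hold]  S*(3)=84.3797
k=2: j=0 S=74.4063 intr=50.9537 cont=50.1065 V=50.9537[EX]; j=1 S=95.6900 intr=29.6700 cont=30.7171 V=30.7171[hold]; j=2 S=123.0618 intr=2.2982 cont=13.7437 V=13.7437[hold]  S*(2)=74.4063
k=1: j=0 S=84.3797 intr=40.9803 cont=40.6485 V=40.9803[EX]; j=1 S=108.5163 intr=16.8437 cont=22.1549 V=22.1549[hold]  S*(1)=84.3797
k=0: j=0 S=95.6900 intr=29.6700 cont=31.4371 V=31.4371[hold]  S*(0)=-

price = 31.4371
boundary = - 84.3797 74.4063 84.3797 74.4063 84.3797 95.6900
tree:
31.4371
40.9803 22.1549
50.9537 30.7171 13.7437
59.7483 40.9803 20.6922 6.8597
67.5034 50.9537 29.8937 11.6102 2.1184
74.3419 59.7483 40.9803 19.0192 4.2282 0.0000
80.3721 67.5034 50.9537 29.6700 8.4391 0.0000 0.0000
85.6895 74.3419 59.7483 40.9803 16.8437 0.0000 0.0000 0.0000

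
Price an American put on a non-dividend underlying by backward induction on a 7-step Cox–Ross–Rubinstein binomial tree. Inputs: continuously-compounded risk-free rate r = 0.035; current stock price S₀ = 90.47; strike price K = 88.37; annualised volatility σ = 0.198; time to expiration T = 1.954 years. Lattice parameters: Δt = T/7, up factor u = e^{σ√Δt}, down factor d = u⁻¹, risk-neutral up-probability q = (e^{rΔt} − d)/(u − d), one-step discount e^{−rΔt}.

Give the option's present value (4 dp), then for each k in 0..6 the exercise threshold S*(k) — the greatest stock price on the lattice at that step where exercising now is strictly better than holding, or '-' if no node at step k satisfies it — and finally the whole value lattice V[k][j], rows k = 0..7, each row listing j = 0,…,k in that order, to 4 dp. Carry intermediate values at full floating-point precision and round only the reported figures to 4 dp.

params: Δt=0.27914 u=1.11028 d=0.90067 q=0.52071 e^(-rΔt)=0.99028
t_7 payoffs: 44.8709 34.7479 22.2690 6.8860 0.0000 0.0000 0.0000 0.0000
t_6: node(6,0) S=48.2961 payoff=40.0739 vs cont=39.2147 → 40.0739 [stop]  node(6,1) S=59.5355 payoff=28.8345 vs cont=27.9753 → 28.8345 [stop]  node(6,2) S=73.3906 payoff=14.9794 vs cont=14.1202 → 14.9794 [stop]  node(6,3) S=90.4700 payoff=0.0000 vs cont=3.2683 → 3.2683 [wait]  node(6,4) S=111.5241 payoff=0.0000 vs cont=0.0000 → 0.0000 [wait]  node(6,5) S=137.4779 payoff=0.0000 vs cont=0.0000 → 0.0000 [wait]  node(6,6) S=169.4717 payoff=0.0000 vs cont=0.0000 → 0.0000 [wait]  ⇒ S*(6)=73.3906
t_5: node(5,0) S=53.6221 payoff=34.7479 vs cont=33.8887 → 34.7479 [stop]  node(5,1) S=66.1010 payoff=22.2690 vs cont=21.4098 → 22.2690 [stop]  node(5,2) S=81.4840 payoff=6.8860 vs cont=8.7949 → 8.7949 [wait]  node(5,3) S=100.4469 payoff=0.0000 vs cont=1.5512 → 1.5512 [wait]  node(5,4) S=123.8229 payoff=0.0000 vs cont=0.0000 → 0.0000 [wait]  node(5,5) S=152.6388 payoff=0.0000 vs cont=0.0000 → 0.0000 [wait]  ⇒ S*(5)=66.1010
t_4: node(4,0) S=59.5355 payoff=28.8345 vs cont=27.9753 → 28.8345 [stop]  node(4,1) S=73.3906 payoff=14.9794 vs cont=15.1046 → 15.1046 [wait]  node(4,2) S=90.4700 payoff=0.0000 vs cont=4.9742 → 4.9742 [wait]  node(4,3) S=111.5241 payoff=0.0000 vs cont=0.7363 → 0.7363 [wait]  node(4,4) S=137.4779 payoff=0.0000 vs cont=0.0000 → 0.0000 [wait]  ⇒ S*(4)=59.5355
t_3: node(3,0) S=66.1010 payoff=22.2690 vs cont=21.4743 → 22.2690 [stop]  node(3,1) S=81.4840 payoff=6.8860 vs cont=9.7340 → 9.7340 [wait]  node(3,2) S=100.4469 payoff=0.0000 vs cont=2.7406 → 2.7406 [wait]  node(3,3) S=123.8229 payoff=0.0000 vs cont=0.3494 → 0.3494 [wait]  ⇒ S*(3)=66.1010
t_2: node(2,0) S=73.3906 payoff=14.9794 vs cont=15.5888 → 15.5888 [wait]  node(2,1) S=90.4700 payoff=0.0000 vs cont=6.0332 → 6.0332 [wait]  node(2,2) S=111.5241 payoff=0.0000 vs cont=1.4809 → 1.4809 [wait]  ⇒ S*(2)=-
t_1: node(1,0) S=81.4840 payoff=6.8860 vs cont=10.5099 → 10.5099 [wait]  node(1,1) S=100.4469 payoff=0.0000 vs cont=3.6272 → 3.6272 [wait]  ⇒ S*(1)=-
t_0: node(0,0) S=90.4700 payoff=0.0000 vs cont=6.8587 → 6.8587 [wait]  ⇒ S*(0)=-

price = 6.8587
boundary = - - - 66.1010 59.5355 66.1010 73.3906
tree:
6.8587
10.5099 3.6272
15.5888 6.0332 1.4809
22.2690 9.7340 2.7406 0.3494
28.8345 15.1046 4.9742 0.7363 0.0000
34.7479 22.2690 8.7949 1.5512 0.0000 0.0000
40.0739 28.8345 14.9794 3.2683 0.0000 0.0000 0.0000
44.8709 34.7479 22.2690 6.8860 0.0000 0.0000 0.0000 0.0000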